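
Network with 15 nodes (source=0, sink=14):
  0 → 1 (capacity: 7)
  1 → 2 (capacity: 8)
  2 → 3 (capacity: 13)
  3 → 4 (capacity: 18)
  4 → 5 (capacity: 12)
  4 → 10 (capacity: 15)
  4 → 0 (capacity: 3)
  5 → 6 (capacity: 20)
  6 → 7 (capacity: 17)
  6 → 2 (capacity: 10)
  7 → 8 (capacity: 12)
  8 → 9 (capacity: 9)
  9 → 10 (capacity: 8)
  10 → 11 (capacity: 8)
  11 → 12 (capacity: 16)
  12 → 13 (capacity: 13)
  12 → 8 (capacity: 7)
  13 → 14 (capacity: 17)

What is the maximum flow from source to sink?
Maximum flow = 7

Max flow: 7

Flow assignment:
  0 → 1: 7/7
  1 → 2: 7/8
  2 → 3: 7/13
  3 → 4: 7/18
  4 → 10: 7/15
  10 → 11: 7/8
  11 → 12: 7/16
  12 → 13: 7/13
  13 → 14: 7/17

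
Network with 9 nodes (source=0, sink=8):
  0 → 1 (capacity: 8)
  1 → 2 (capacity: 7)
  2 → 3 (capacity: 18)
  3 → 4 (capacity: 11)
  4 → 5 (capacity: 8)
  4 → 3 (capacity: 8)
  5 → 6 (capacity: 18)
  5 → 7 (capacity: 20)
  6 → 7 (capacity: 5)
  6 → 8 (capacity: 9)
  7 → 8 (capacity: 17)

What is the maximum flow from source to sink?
Maximum flow = 7

Max flow: 7

Flow assignment:
  0 → 1: 7/8
  1 → 2: 7/7
  2 → 3: 7/18
  3 → 4: 7/11
  4 → 5: 7/8
  5 → 6: 7/18
  6 → 8: 7/9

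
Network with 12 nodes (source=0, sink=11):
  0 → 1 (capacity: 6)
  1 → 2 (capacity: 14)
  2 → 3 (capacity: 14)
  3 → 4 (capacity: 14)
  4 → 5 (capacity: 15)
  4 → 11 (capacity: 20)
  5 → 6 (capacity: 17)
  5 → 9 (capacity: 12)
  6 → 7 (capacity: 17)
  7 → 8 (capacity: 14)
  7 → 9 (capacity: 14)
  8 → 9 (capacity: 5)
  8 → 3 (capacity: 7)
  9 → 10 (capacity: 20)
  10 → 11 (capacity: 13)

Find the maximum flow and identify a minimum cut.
Max flow = 6, Min cut edges: (0,1)

Maximum flow: 6
Minimum cut: (0,1)
Partition: S = [0], T = [1, 2, 3, 4, 5, 6, 7, 8, 9, 10, 11]

Max-flow min-cut theorem verified: both equal 6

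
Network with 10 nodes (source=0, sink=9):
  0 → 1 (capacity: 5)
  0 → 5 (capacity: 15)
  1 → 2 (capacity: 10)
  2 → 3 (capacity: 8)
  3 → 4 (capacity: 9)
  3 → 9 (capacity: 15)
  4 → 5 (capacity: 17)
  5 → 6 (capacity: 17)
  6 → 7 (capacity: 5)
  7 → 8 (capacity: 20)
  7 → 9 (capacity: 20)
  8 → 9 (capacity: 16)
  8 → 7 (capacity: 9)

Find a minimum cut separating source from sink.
Min cut value = 10, edges: (0,1), (6,7)

Min cut value: 10
Partition: S = [0, 4, 5, 6], T = [1, 2, 3, 7, 8, 9]
Cut edges: (0,1), (6,7)

By max-flow min-cut theorem, max flow = min cut = 10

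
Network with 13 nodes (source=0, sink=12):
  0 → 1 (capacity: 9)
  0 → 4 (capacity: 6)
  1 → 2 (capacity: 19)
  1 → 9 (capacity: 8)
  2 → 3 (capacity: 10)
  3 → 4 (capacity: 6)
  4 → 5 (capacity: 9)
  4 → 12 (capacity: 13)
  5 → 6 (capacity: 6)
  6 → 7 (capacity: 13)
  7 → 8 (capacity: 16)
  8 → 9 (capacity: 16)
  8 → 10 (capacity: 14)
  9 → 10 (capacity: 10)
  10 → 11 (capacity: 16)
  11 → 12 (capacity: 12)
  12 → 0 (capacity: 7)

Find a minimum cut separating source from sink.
Min cut value = 15, edges: (0,1), (0,4)

Min cut value: 15
Partition: S = [0], T = [1, 2, 3, 4, 5, 6, 7, 8, 9, 10, 11, 12]
Cut edges: (0,1), (0,4)

By max-flow min-cut theorem, max flow = min cut = 15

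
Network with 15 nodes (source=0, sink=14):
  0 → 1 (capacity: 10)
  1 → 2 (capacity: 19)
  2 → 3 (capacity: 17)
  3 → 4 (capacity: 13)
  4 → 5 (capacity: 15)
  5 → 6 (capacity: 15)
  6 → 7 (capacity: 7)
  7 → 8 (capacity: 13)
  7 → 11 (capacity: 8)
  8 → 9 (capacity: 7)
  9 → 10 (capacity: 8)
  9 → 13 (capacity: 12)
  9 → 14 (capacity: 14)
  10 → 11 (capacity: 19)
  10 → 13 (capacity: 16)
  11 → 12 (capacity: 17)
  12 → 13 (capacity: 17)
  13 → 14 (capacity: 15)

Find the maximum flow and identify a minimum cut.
Max flow = 7, Min cut edges: (6,7)

Maximum flow: 7
Minimum cut: (6,7)
Partition: S = [0, 1, 2, 3, 4, 5, 6], T = [7, 8, 9, 10, 11, 12, 13, 14]

Max-flow min-cut theorem verified: both equal 7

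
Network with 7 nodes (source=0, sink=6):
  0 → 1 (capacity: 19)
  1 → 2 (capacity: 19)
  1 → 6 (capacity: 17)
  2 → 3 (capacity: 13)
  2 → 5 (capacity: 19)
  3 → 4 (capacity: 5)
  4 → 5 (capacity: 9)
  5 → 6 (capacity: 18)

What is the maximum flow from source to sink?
Maximum flow = 19

Max flow: 19

Flow assignment:
  0 → 1: 19/19
  1 → 2: 2/19
  1 → 6: 17/17
  2 → 5: 2/19
  5 → 6: 2/18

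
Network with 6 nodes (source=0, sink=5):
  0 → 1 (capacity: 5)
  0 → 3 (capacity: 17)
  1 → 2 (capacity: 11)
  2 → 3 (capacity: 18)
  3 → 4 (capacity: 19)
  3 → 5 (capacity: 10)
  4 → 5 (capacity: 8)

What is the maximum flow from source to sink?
Maximum flow = 18

Max flow: 18

Flow assignment:
  0 → 1: 5/5
  0 → 3: 13/17
  1 → 2: 5/11
  2 → 3: 5/18
  3 → 4: 8/19
  3 → 5: 10/10
  4 → 5: 8/8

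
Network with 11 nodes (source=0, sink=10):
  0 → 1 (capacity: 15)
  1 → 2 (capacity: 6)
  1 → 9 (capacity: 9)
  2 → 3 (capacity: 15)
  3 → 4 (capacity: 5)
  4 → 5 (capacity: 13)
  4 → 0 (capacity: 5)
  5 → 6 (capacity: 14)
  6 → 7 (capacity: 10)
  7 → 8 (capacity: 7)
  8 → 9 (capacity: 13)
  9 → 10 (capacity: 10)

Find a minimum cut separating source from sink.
Min cut value = 10, edges: (9,10)

Min cut value: 10
Partition: S = [0, 1, 2, 3, 4, 5, 6, 7, 8, 9], T = [10]
Cut edges: (9,10)

By max-flow min-cut theorem, max flow = min cut = 10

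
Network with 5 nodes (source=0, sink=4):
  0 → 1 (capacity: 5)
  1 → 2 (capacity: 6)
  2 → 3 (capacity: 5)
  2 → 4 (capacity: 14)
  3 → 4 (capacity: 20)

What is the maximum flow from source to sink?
Maximum flow = 5

Max flow: 5

Flow assignment:
  0 → 1: 5/5
  1 → 2: 5/6
  2 → 4: 5/14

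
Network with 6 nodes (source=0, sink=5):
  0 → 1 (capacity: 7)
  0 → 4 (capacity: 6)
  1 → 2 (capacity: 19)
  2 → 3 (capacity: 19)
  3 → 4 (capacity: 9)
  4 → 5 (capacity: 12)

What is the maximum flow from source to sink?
Maximum flow = 12

Max flow: 12

Flow assignment:
  0 → 1: 7/7
  0 → 4: 5/6
  1 → 2: 7/19
  2 → 3: 7/19
  3 → 4: 7/9
  4 → 5: 12/12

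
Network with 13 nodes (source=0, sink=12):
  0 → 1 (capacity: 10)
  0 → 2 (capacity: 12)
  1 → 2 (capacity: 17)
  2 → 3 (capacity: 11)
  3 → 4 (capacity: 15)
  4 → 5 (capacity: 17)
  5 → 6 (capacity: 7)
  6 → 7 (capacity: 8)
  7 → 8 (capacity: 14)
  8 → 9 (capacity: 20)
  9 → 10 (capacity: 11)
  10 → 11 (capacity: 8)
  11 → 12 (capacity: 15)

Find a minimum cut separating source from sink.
Min cut value = 7, edges: (5,6)

Min cut value: 7
Partition: S = [0, 1, 2, 3, 4, 5], T = [6, 7, 8, 9, 10, 11, 12]
Cut edges: (5,6)

By max-flow min-cut theorem, max flow = min cut = 7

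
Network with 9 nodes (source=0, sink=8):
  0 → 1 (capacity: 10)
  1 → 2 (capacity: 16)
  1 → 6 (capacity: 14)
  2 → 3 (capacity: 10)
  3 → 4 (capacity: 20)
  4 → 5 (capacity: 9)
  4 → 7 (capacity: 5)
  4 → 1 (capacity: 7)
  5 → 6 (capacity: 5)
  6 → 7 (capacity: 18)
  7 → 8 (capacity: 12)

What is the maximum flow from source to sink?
Maximum flow = 10

Max flow: 10

Flow assignment:
  0 → 1: 10/10
  1 → 6: 10/14
  6 → 7: 10/18
  7 → 8: 10/12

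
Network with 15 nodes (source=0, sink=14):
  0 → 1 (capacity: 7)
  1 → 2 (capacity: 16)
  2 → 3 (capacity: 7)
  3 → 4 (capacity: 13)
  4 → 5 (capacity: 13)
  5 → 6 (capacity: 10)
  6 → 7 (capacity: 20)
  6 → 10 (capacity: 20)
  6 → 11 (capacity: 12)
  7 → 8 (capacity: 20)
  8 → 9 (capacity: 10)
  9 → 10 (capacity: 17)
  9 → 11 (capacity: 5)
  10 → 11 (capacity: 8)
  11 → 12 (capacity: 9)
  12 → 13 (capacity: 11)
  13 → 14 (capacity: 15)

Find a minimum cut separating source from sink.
Min cut value = 7, edges: (2,3)

Min cut value: 7
Partition: S = [0, 1, 2], T = [3, 4, 5, 6, 7, 8, 9, 10, 11, 12, 13, 14]
Cut edges: (2,3)

By max-flow min-cut theorem, max flow = min cut = 7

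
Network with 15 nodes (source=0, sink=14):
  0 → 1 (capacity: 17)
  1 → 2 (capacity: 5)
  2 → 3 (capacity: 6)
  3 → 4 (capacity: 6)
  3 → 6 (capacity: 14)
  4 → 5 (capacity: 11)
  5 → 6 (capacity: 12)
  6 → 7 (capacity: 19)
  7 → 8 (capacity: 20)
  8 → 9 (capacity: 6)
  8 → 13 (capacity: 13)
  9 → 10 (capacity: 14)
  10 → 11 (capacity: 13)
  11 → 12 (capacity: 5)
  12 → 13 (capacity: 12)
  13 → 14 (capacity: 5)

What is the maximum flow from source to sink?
Maximum flow = 5

Max flow: 5

Flow assignment:
  0 → 1: 5/17
  1 → 2: 5/5
  2 → 3: 5/6
  3 → 6: 5/14
  6 → 7: 5/19
  7 → 8: 5/20
  8 → 13: 5/13
  13 → 14: 5/5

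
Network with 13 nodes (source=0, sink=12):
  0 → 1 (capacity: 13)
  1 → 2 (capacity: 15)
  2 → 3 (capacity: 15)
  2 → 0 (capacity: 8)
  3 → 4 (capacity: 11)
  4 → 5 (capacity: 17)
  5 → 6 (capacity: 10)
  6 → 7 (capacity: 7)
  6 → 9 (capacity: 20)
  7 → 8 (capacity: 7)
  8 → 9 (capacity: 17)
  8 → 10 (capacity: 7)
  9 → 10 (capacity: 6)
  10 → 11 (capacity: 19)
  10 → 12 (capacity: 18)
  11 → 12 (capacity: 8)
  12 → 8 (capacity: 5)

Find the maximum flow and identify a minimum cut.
Max flow = 10, Min cut edges: (5,6)

Maximum flow: 10
Minimum cut: (5,6)
Partition: S = [0, 1, 2, 3, 4, 5], T = [6, 7, 8, 9, 10, 11, 12]

Max-flow min-cut theorem verified: both equal 10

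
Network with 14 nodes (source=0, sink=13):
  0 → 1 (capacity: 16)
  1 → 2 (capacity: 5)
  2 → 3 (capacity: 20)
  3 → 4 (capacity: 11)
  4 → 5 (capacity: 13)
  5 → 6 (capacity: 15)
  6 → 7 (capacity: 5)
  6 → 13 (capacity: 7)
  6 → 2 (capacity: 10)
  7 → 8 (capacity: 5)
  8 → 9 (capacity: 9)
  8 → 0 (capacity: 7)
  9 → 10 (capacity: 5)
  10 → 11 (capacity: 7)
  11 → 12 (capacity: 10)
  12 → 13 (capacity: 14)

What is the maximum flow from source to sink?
Maximum flow = 5

Max flow: 5

Flow assignment:
  0 → 1: 5/16
  1 → 2: 5/5
  2 → 3: 5/20
  3 → 4: 5/11
  4 → 5: 5/13
  5 → 6: 5/15
  6 → 13: 5/7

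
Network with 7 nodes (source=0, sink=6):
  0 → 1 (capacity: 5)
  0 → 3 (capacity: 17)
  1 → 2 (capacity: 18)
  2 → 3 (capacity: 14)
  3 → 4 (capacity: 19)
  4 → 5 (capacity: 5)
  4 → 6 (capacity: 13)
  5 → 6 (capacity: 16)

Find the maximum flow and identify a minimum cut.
Max flow = 18, Min cut edges: (4,5), (4,6)

Maximum flow: 18
Minimum cut: (4,5), (4,6)
Partition: S = [0, 1, 2, 3, 4], T = [5, 6]

Max-flow min-cut theorem verified: both equal 18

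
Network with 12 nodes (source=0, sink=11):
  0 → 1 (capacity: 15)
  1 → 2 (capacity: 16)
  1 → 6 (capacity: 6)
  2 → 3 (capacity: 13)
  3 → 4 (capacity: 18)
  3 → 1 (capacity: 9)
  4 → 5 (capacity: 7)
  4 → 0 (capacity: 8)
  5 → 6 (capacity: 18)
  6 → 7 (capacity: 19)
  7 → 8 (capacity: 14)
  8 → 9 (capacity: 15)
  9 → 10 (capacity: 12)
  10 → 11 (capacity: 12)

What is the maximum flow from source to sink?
Maximum flow = 12

Max flow: 12

Flow assignment:
  0 → 1: 14/15
  1 → 2: 9/16
  1 → 6: 5/6
  2 → 3: 9/13
  3 → 4: 9/18
  4 → 5: 7/7
  4 → 0: 2/8
  5 → 6: 7/18
  6 → 7: 12/19
  7 → 8: 12/14
  8 → 9: 12/15
  9 → 10: 12/12
  10 → 11: 12/12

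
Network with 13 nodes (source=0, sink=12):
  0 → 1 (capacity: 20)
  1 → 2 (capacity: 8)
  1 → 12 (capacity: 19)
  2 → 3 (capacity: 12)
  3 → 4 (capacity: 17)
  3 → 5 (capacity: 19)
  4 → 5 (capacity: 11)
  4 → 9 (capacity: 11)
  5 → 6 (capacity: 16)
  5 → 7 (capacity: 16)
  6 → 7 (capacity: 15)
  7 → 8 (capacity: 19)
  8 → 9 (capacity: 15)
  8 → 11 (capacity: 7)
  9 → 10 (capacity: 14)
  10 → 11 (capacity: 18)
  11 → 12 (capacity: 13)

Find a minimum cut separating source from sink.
Min cut value = 20, edges: (0,1)

Min cut value: 20
Partition: S = [0], T = [1, 2, 3, 4, 5, 6, 7, 8, 9, 10, 11, 12]
Cut edges: (0,1)

By max-flow min-cut theorem, max flow = min cut = 20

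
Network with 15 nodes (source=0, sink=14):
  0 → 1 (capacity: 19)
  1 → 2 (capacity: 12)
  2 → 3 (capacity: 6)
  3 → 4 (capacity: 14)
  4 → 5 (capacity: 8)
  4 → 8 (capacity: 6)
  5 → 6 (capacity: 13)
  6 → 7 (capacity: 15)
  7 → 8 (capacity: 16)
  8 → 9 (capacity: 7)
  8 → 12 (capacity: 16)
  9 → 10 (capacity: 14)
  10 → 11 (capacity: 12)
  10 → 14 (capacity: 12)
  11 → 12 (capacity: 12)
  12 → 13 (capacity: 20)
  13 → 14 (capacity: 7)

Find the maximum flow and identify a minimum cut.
Max flow = 6, Min cut edges: (2,3)

Maximum flow: 6
Minimum cut: (2,3)
Partition: S = [0, 1, 2], T = [3, 4, 5, 6, 7, 8, 9, 10, 11, 12, 13, 14]

Max-flow min-cut theorem verified: both equal 6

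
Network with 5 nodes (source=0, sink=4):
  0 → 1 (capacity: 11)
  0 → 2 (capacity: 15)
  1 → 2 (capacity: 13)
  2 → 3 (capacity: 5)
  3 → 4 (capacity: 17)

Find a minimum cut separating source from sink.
Min cut value = 5, edges: (2,3)

Min cut value: 5
Partition: S = [0, 1, 2], T = [3, 4]
Cut edges: (2,3)

By max-flow min-cut theorem, max flow = min cut = 5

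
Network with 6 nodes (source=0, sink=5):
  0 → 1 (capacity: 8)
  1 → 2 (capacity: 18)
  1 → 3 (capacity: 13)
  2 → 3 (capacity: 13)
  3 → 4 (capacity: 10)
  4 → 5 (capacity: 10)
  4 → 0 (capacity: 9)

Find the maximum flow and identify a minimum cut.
Max flow = 8, Min cut edges: (0,1)

Maximum flow: 8
Minimum cut: (0,1)
Partition: S = [0], T = [1, 2, 3, 4, 5]

Max-flow min-cut theorem verified: both equal 8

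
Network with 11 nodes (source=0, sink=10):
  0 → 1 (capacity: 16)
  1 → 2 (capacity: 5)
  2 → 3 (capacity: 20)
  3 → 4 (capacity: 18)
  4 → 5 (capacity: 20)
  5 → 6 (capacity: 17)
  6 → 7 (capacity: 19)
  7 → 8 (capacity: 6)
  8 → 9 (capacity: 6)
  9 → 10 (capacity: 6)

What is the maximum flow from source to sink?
Maximum flow = 5

Max flow: 5

Flow assignment:
  0 → 1: 5/16
  1 → 2: 5/5
  2 → 3: 5/20
  3 → 4: 5/18
  4 → 5: 5/20
  5 → 6: 5/17
  6 → 7: 5/19
  7 → 8: 5/6
  8 → 9: 5/6
  9 → 10: 5/6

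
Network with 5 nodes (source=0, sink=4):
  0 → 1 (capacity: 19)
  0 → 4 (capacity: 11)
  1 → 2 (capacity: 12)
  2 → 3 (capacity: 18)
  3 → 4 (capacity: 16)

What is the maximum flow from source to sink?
Maximum flow = 23

Max flow: 23

Flow assignment:
  0 → 1: 12/19
  0 → 4: 11/11
  1 → 2: 12/12
  2 → 3: 12/18
  3 → 4: 12/16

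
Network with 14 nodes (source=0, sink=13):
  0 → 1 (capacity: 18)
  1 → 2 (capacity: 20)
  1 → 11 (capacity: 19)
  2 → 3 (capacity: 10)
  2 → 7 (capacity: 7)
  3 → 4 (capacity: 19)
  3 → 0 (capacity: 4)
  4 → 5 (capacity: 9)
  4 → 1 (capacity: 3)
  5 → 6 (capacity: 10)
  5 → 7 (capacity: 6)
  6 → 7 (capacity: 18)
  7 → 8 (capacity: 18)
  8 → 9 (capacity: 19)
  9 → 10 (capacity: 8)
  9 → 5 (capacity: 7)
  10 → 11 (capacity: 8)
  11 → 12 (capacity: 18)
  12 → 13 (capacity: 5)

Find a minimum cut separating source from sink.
Min cut value = 5, edges: (12,13)

Min cut value: 5
Partition: S = [0, 1, 2, 3, 4, 5, 6, 7, 8, 9, 10, 11, 12], T = [13]
Cut edges: (12,13)

By max-flow min-cut theorem, max flow = min cut = 5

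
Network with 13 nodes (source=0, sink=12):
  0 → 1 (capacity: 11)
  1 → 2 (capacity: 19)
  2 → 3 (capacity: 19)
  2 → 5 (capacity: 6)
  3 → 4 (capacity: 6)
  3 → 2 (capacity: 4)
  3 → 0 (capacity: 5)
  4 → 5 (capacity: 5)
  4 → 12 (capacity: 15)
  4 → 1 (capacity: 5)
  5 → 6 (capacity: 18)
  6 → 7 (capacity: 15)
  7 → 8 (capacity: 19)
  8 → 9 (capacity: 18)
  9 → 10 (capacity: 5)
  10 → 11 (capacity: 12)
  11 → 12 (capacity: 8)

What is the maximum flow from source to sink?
Maximum flow = 11

Max flow: 11

Flow assignment:
  0 → 1: 11/11
  1 → 2: 11/19
  2 → 3: 6/19
  2 → 5: 5/6
  3 → 4: 6/6
  4 → 12: 6/15
  5 → 6: 5/18
  6 → 7: 5/15
  7 → 8: 5/19
  8 → 9: 5/18
  9 → 10: 5/5
  10 → 11: 5/12
  11 → 12: 5/8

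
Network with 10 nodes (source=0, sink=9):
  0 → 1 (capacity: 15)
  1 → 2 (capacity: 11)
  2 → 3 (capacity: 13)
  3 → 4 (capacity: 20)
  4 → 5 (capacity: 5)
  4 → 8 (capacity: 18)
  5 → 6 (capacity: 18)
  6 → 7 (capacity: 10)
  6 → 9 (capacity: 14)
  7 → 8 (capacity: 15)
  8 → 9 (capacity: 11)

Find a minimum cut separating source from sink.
Min cut value = 11, edges: (1,2)

Min cut value: 11
Partition: S = [0, 1], T = [2, 3, 4, 5, 6, 7, 8, 9]
Cut edges: (1,2)

By max-flow min-cut theorem, max flow = min cut = 11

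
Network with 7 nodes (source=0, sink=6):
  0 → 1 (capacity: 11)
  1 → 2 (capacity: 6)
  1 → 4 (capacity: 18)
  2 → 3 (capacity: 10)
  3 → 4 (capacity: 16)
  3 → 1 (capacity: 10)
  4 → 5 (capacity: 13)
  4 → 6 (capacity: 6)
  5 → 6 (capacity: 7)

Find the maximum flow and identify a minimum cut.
Max flow = 11, Min cut edges: (0,1)

Maximum flow: 11
Minimum cut: (0,1)
Partition: S = [0], T = [1, 2, 3, 4, 5, 6]

Max-flow min-cut theorem verified: both equal 11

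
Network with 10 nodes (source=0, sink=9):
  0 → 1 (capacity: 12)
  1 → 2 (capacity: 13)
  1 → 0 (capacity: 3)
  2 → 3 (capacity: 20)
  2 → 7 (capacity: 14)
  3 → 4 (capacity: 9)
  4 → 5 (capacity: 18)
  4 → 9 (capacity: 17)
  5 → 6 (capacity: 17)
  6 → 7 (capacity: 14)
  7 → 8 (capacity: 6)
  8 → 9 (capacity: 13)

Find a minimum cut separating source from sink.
Min cut value = 12, edges: (0,1)

Min cut value: 12
Partition: S = [0], T = [1, 2, 3, 4, 5, 6, 7, 8, 9]
Cut edges: (0,1)

By max-flow min-cut theorem, max flow = min cut = 12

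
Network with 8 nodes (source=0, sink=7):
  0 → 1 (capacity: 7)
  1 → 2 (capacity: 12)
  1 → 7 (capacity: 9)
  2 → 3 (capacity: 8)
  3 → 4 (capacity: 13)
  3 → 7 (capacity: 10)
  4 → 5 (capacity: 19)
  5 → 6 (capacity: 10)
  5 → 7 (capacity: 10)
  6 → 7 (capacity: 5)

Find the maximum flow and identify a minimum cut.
Max flow = 7, Min cut edges: (0,1)

Maximum flow: 7
Minimum cut: (0,1)
Partition: S = [0], T = [1, 2, 3, 4, 5, 6, 7]

Max-flow min-cut theorem verified: both equal 7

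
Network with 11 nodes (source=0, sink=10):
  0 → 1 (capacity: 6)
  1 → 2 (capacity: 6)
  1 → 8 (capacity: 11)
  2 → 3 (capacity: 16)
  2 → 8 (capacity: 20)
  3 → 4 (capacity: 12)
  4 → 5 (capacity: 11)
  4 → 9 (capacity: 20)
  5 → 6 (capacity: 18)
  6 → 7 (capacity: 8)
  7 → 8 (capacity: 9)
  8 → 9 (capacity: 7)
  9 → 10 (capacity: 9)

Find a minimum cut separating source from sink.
Min cut value = 6, edges: (0,1)

Min cut value: 6
Partition: S = [0], T = [1, 2, 3, 4, 5, 6, 7, 8, 9, 10]
Cut edges: (0,1)

By max-flow min-cut theorem, max flow = min cut = 6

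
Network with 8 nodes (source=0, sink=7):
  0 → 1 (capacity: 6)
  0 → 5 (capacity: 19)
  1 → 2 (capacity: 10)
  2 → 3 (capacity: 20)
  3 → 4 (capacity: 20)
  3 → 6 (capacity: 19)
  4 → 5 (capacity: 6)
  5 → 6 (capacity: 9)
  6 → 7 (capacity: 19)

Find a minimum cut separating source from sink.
Min cut value = 15, edges: (0,1), (5,6)

Min cut value: 15
Partition: S = [0, 4, 5], T = [1, 2, 3, 6, 7]
Cut edges: (0,1), (5,6)

By max-flow min-cut theorem, max flow = min cut = 15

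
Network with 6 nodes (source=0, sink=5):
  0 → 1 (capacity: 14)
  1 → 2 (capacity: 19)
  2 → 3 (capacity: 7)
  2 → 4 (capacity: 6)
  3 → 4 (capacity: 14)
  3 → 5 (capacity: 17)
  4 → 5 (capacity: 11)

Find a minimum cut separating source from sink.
Min cut value = 13, edges: (2,3), (2,4)

Min cut value: 13
Partition: S = [0, 1, 2], T = [3, 4, 5]
Cut edges: (2,3), (2,4)

By max-flow min-cut theorem, max flow = min cut = 13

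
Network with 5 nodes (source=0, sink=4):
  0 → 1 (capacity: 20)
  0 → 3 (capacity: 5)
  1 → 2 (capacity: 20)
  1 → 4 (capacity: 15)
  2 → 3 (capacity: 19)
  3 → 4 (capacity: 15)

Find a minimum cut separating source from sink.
Min cut value = 25, edges: (0,1), (0,3)

Min cut value: 25
Partition: S = [0], T = [1, 2, 3, 4]
Cut edges: (0,1), (0,3)

By max-flow min-cut theorem, max flow = min cut = 25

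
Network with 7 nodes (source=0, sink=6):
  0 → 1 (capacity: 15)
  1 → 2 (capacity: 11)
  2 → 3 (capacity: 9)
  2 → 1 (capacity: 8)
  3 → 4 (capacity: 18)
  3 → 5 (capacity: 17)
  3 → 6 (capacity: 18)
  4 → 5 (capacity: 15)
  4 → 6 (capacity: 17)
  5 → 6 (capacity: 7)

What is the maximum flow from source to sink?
Maximum flow = 9

Max flow: 9

Flow assignment:
  0 → 1: 9/15
  1 → 2: 9/11
  2 → 3: 9/9
  3 → 6: 9/18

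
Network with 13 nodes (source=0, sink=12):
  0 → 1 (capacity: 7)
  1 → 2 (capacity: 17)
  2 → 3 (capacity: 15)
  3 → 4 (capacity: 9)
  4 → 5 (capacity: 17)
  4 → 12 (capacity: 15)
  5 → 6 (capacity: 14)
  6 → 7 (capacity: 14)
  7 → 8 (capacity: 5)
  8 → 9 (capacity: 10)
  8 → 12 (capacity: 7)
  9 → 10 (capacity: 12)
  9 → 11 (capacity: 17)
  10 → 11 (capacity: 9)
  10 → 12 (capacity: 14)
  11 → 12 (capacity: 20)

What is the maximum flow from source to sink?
Maximum flow = 7

Max flow: 7

Flow assignment:
  0 → 1: 7/7
  1 → 2: 7/17
  2 → 3: 7/15
  3 → 4: 7/9
  4 → 12: 7/15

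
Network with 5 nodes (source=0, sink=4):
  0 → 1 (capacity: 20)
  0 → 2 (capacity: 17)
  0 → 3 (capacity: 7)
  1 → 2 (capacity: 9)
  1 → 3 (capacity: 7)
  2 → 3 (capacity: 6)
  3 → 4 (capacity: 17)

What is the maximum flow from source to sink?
Maximum flow = 17

Max flow: 17

Flow assignment:
  0 → 1: 13/20
  0 → 3: 4/7
  1 → 2: 6/9
  1 → 3: 7/7
  2 → 3: 6/6
  3 → 4: 17/17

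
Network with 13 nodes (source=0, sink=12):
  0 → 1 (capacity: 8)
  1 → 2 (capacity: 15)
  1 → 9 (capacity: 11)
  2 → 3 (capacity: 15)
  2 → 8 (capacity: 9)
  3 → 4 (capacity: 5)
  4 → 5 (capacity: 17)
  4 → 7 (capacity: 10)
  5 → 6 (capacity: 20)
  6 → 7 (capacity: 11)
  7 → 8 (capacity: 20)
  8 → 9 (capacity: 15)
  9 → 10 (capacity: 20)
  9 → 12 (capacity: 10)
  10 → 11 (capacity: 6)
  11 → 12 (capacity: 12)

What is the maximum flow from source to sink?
Maximum flow = 8

Max flow: 8

Flow assignment:
  0 → 1: 8/8
  1 → 9: 8/11
  9 → 12: 8/10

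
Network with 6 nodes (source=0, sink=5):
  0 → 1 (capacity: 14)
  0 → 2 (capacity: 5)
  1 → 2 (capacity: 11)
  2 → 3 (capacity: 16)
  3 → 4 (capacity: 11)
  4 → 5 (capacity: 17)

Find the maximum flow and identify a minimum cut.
Max flow = 11, Min cut edges: (3,4)

Maximum flow: 11
Minimum cut: (3,4)
Partition: S = [0, 1, 2, 3], T = [4, 5]

Max-flow min-cut theorem verified: both equal 11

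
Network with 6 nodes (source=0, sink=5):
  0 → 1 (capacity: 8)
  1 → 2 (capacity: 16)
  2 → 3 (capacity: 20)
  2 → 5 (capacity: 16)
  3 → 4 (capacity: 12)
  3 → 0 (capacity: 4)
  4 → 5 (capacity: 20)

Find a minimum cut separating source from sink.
Min cut value = 8, edges: (0,1)

Min cut value: 8
Partition: S = [0], T = [1, 2, 3, 4, 5]
Cut edges: (0,1)

By max-flow min-cut theorem, max flow = min cut = 8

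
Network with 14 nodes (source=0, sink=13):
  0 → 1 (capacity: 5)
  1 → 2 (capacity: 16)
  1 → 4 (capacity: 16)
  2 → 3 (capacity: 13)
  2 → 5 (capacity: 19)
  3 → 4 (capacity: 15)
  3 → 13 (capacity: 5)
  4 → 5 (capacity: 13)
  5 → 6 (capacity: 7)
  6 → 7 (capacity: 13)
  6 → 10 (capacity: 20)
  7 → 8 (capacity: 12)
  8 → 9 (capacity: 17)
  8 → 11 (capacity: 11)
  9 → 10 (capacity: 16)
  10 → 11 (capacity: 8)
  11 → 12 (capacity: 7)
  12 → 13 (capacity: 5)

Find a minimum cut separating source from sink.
Min cut value = 5, edges: (0,1)

Min cut value: 5
Partition: S = [0], T = [1, 2, 3, 4, 5, 6, 7, 8, 9, 10, 11, 12, 13]
Cut edges: (0,1)

By max-flow min-cut theorem, max flow = min cut = 5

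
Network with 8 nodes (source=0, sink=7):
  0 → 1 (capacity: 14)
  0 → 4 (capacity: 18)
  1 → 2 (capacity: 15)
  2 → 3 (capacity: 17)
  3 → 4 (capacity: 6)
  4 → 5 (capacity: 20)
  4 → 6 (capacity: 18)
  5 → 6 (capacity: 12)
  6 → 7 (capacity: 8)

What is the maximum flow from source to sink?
Maximum flow = 8

Max flow: 8

Flow assignment:
  0 → 1: 6/14
  0 → 4: 2/18
  1 → 2: 6/15
  2 → 3: 6/17
  3 → 4: 6/6
  4 → 6: 8/18
  6 → 7: 8/8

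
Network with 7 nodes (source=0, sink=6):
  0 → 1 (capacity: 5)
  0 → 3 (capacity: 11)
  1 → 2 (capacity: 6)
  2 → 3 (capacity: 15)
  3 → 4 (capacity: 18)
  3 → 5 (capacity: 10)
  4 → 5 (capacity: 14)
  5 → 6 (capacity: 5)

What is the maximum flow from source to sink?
Maximum flow = 5

Max flow: 5

Flow assignment:
  0 → 1: 5/5
  1 → 2: 5/6
  2 → 3: 5/15
  3 → 5: 5/10
  5 → 6: 5/5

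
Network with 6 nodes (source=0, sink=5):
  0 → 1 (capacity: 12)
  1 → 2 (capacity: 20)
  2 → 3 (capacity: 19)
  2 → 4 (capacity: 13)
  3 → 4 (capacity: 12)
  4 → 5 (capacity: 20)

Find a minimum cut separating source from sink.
Min cut value = 12, edges: (0,1)

Min cut value: 12
Partition: S = [0], T = [1, 2, 3, 4, 5]
Cut edges: (0,1)

By max-flow min-cut theorem, max flow = min cut = 12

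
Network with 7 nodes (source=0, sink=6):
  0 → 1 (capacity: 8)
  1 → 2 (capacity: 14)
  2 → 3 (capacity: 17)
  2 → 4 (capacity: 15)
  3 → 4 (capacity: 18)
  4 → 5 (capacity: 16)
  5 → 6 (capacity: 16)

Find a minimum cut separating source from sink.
Min cut value = 8, edges: (0,1)

Min cut value: 8
Partition: S = [0], T = [1, 2, 3, 4, 5, 6]
Cut edges: (0,1)

By max-flow min-cut theorem, max flow = min cut = 8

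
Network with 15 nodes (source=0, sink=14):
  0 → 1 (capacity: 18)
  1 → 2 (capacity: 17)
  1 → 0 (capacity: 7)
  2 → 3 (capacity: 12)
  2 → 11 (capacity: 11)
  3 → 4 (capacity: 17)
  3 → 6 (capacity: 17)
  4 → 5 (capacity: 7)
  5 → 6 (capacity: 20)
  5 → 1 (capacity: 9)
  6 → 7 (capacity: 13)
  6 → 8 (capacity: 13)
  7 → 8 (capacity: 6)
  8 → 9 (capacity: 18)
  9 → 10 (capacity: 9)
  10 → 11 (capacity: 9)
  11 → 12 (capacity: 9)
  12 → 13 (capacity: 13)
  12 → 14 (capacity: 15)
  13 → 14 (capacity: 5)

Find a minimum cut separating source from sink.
Min cut value = 9, edges: (11,12)

Min cut value: 9
Partition: S = [0, 1, 2, 3, 4, 5, 6, 7, 8, 9, 10, 11], T = [12, 13, 14]
Cut edges: (11,12)

By max-flow min-cut theorem, max flow = min cut = 9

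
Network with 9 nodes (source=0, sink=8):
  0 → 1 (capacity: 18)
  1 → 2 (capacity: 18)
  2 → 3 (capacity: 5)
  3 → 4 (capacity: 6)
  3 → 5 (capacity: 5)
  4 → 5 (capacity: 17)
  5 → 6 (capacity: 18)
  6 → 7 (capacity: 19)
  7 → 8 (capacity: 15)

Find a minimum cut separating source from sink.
Min cut value = 5, edges: (2,3)

Min cut value: 5
Partition: S = [0, 1, 2], T = [3, 4, 5, 6, 7, 8]
Cut edges: (2,3)

By max-flow min-cut theorem, max flow = min cut = 5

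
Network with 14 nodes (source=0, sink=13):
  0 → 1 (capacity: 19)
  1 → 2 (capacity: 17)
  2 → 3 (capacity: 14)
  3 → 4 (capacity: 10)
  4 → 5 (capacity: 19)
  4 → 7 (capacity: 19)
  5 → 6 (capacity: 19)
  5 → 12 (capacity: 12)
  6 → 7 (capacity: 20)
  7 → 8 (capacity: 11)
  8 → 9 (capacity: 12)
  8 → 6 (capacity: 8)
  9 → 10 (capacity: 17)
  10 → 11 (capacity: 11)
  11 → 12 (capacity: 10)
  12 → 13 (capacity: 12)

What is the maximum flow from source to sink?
Maximum flow = 10

Max flow: 10

Flow assignment:
  0 → 1: 10/19
  1 → 2: 10/17
  2 → 3: 10/14
  3 → 4: 10/10
  4 → 5: 10/19
  5 → 12: 10/12
  12 → 13: 10/12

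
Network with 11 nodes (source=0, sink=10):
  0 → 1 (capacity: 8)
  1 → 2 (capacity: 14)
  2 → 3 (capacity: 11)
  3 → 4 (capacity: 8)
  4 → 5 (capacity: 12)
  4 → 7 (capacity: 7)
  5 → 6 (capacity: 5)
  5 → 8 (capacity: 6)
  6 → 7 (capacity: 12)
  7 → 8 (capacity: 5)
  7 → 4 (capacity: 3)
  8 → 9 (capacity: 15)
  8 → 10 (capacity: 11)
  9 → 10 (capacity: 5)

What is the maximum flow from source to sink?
Maximum flow = 8

Max flow: 8

Flow assignment:
  0 → 1: 8/8
  1 → 2: 8/14
  2 → 3: 8/11
  3 → 4: 8/8
  4 → 5: 6/12
  4 → 7: 2/7
  5 → 8: 6/6
  7 → 8: 2/5
  8 → 10: 8/11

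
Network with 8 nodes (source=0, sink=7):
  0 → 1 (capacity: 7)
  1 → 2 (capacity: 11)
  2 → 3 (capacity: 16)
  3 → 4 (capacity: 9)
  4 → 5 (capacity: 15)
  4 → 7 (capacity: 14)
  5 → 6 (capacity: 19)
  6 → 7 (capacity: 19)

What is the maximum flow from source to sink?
Maximum flow = 7

Max flow: 7

Flow assignment:
  0 → 1: 7/7
  1 → 2: 7/11
  2 → 3: 7/16
  3 → 4: 7/9
  4 → 7: 7/14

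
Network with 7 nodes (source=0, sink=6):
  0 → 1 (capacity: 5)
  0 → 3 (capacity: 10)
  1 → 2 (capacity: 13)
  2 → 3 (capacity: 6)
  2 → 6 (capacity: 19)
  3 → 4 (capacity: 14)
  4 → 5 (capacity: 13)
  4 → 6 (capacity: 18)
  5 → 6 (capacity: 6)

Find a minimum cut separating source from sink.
Min cut value = 15, edges: (0,1), (0,3)

Min cut value: 15
Partition: S = [0], T = [1, 2, 3, 4, 5, 6]
Cut edges: (0,1), (0,3)

By max-flow min-cut theorem, max flow = min cut = 15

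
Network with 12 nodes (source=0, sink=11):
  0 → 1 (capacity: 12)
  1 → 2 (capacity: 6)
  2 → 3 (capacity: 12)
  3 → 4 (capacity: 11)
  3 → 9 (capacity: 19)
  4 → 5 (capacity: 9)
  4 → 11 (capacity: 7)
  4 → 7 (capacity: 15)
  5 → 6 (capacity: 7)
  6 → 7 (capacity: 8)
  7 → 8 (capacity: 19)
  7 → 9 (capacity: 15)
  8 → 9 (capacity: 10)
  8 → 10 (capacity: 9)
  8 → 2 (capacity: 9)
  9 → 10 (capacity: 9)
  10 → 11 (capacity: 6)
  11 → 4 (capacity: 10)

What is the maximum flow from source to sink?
Maximum flow = 6

Max flow: 6

Flow assignment:
  0 → 1: 6/12
  1 → 2: 6/6
  2 → 3: 6/12
  3 → 4: 6/11
  4 → 11: 6/7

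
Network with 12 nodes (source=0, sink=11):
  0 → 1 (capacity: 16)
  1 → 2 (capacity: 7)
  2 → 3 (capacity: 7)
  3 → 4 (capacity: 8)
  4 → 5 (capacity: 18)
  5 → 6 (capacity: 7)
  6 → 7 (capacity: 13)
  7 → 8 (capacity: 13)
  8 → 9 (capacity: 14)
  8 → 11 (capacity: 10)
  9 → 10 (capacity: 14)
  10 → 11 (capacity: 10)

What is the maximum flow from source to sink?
Maximum flow = 7

Max flow: 7

Flow assignment:
  0 → 1: 7/16
  1 → 2: 7/7
  2 → 3: 7/7
  3 → 4: 7/8
  4 → 5: 7/18
  5 → 6: 7/7
  6 → 7: 7/13
  7 → 8: 7/13
  8 → 11: 7/10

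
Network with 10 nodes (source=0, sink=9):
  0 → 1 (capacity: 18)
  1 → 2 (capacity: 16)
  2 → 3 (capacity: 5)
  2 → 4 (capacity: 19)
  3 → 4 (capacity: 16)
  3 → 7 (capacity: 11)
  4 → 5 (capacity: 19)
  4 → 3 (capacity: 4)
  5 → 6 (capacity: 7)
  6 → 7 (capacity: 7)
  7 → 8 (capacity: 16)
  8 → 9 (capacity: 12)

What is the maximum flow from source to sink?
Maximum flow = 12

Max flow: 12

Flow assignment:
  0 → 1: 12/18
  1 → 2: 12/16
  2 → 3: 1/5
  2 → 4: 11/19
  3 → 7: 5/11
  4 → 5: 7/19
  4 → 3: 4/4
  5 → 6: 7/7
  6 → 7: 7/7
  7 → 8: 12/16
  8 → 9: 12/12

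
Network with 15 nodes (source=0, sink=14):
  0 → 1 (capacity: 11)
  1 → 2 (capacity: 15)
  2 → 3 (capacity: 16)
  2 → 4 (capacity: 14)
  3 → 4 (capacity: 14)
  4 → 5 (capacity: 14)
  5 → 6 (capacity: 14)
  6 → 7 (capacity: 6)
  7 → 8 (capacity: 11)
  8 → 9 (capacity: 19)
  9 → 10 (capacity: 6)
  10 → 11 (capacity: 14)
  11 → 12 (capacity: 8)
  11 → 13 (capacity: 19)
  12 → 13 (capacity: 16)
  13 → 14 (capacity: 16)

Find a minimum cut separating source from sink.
Min cut value = 6, edges: (9,10)

Min cut value: 6
Partition: S = [0, 1, 2, 3, 4, 5, 6, 7, 8, 9], T = [10, 11, 12, 13, 14]
Cut edges: (9,10)

By max-flow min-cut theorem, max flow = min cut = 6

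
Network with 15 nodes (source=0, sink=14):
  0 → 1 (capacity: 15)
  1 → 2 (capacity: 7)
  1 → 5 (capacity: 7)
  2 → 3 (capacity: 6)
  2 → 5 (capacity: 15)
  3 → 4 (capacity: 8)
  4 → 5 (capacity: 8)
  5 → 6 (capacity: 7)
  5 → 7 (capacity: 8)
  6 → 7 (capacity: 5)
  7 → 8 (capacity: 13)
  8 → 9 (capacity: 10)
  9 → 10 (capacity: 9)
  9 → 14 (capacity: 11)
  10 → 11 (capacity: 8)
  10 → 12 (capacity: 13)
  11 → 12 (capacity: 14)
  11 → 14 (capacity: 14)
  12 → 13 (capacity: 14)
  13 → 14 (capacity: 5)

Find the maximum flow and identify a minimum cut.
Max flow = 10, Min cut edges: (8,9)

Maximum flow: 10
Minimum cut: (8,9)
Partition: S = [0, 1, 2, 3, 4, 5, 6, 7, 8], T = [9, 10, 11, 12, 13, 14]

Max-flow min-cut theorem verified: both equal 10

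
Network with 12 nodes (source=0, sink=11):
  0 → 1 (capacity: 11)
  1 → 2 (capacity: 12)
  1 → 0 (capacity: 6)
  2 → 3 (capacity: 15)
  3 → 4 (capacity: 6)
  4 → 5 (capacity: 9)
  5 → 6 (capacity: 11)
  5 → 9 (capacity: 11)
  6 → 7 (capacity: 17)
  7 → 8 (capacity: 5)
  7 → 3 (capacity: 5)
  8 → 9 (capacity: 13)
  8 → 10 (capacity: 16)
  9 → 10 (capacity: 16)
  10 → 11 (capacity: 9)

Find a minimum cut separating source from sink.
Min cut value = 6, edges: (3,4)

Min cut value: 6
Partition: S = [0, 1, 2, 3], T = [4, 5, 6, 7, 8, 9, 10, 11]
Cut edges: (3,4)

By max-flow min-cut theorem, max flow = min cut = 6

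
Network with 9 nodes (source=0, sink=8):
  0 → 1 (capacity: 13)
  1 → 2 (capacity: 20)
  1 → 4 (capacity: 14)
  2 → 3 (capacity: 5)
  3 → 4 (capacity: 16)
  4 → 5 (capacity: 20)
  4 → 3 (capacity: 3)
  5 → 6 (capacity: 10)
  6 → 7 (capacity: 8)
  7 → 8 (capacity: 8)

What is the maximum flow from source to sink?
Maximum flow = 8

Max flow: 8

Flow assignment:
  0 → 1: 8/13
  1 → 4: 8/14
  4 → 5: 8/20
  5 → 6: 8/10
  6 → 7: 8/8
  7 → 8: 8/8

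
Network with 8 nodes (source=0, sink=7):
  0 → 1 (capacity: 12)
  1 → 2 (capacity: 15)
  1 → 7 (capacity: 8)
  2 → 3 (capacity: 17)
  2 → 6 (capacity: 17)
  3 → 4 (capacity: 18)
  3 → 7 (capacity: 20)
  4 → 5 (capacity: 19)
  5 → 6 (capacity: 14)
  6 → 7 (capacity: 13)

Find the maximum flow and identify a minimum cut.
Max flow = 12, Min cut edges: (0,1)

Maximum flow: 12
Minimum cut: (0,1)
Partition: S = [0], T = [1, 2, 3, 4, 5, 6, 7]

Max-flow min-cut theorem verified: both equal 12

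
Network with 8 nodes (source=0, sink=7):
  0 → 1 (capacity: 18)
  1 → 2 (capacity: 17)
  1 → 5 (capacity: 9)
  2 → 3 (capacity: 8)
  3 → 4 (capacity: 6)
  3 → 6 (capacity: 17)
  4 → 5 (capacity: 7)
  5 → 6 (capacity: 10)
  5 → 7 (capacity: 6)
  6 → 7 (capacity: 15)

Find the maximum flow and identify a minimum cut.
Max flow = 17, Min cut edges: (1,5), (2,3)

Maximum flow: 17
Minimum cut: (1,5), (2,3)
Partition: S = [0, 1, 2], T = [3, 4, 5, 6, 7]

Max-flow min-cut theorem verified: both equal 17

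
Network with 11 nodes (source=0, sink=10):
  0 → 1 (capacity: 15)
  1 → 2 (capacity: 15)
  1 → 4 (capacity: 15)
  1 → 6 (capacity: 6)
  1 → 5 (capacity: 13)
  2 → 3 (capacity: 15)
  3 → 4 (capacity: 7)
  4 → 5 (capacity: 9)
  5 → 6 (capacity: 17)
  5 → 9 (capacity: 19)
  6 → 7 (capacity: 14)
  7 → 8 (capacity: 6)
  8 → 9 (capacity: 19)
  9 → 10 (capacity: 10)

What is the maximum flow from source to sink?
Maximum flow = 10

Max flow: 10

Flow assignment:
  0 → 1: 10/15
  1 → 4: 2/15
  1 → 5: 8/13
  4 → 5: 2/9
  5 → 9: 10/19
  9 → 10: 10/10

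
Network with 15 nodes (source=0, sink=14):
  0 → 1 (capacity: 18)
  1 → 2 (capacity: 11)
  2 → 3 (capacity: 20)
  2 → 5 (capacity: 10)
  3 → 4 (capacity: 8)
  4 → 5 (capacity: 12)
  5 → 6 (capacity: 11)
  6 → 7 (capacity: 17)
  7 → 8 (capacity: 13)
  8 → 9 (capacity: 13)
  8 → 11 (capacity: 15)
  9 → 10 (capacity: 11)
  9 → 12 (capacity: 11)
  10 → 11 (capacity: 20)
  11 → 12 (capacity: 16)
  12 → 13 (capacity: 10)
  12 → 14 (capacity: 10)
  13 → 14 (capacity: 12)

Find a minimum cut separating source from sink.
Min cut value = 11, edges: (5,6)

Min cut value: 11
Partition: S = [0, 1, 2, 3, 4, 5], T = [6, 7, 8, 9, 10, 11, 12, 13, 14]
Cut edges: (5,6)

By max-flow min-cut theorem, max flow = min cut = 11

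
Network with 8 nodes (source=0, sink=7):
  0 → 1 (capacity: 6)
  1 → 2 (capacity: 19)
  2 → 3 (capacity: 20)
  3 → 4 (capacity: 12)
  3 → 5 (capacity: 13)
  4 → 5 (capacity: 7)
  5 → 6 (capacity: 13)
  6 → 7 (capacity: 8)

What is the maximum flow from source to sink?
Maximum flow = 6

Max flow: 6

Flow assignment:
  0 → 1: 6/6
  1 → 2: 6/19
  2 → 3: 6/20
  3 → 5: 6/13
  5 → 6: 6/13
  6 → 7: 6/8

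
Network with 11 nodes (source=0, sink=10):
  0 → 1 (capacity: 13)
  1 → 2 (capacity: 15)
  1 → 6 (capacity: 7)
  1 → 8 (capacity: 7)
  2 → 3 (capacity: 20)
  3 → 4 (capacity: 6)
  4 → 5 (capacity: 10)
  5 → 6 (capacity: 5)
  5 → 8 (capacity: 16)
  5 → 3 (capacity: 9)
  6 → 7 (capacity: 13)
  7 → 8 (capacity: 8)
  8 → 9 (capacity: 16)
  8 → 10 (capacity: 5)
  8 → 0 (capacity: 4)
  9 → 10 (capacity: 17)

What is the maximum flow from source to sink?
Maximum flow = 13

Max flow: 13

Flow assignment:
  0 → 1: 13/13
  1 → 6: 6/7
  1 → 8: 7/7
  6 → 7: 6/13
  7 → 8: 6/8
  8 → 9: 8/16
  8 → 10: 5/5
  9 → 10: 8/17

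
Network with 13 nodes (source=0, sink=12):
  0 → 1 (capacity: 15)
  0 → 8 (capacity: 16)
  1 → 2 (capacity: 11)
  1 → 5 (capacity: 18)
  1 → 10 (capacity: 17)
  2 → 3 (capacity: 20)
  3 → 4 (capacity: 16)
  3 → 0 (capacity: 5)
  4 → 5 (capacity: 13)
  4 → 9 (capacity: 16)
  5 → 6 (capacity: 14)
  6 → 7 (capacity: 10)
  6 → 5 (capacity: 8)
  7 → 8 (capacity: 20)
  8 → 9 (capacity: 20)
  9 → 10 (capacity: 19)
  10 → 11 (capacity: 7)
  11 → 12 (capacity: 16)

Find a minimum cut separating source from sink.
Min cut value = 7, edges: (10,11)

Min cut value: 7
Partition: S = [0, 1, 2, 3, 4, 5, 6, 7, 8, 9, 10], T = [11, 12]
Cut edges: (10,11)

By max-flow min-cut theorem, max flow = min cut = 7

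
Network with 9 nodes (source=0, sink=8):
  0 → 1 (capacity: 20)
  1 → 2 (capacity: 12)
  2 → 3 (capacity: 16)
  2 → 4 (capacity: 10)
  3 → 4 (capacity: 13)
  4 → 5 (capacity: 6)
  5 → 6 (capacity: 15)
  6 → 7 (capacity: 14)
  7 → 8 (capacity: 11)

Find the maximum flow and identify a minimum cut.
Max flow = 6, Min cut edges: (4,5)

Maximum flow: 6
Minimum cut: (4,5)
Partition: S = [0, 1, 2, 3, 4], T = [5, 6, 7, 8]

Max-flow min-cut theorem verified: both equal 6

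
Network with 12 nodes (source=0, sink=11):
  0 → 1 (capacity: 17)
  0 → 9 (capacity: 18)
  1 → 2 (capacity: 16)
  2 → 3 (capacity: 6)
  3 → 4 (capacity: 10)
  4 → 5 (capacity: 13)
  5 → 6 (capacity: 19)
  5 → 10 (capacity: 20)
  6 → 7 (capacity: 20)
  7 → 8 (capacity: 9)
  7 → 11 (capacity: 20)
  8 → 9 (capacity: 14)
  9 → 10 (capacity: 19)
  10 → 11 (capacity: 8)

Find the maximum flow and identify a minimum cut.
Max flow = 14, Min cut edges: (2,3), (10,11)

Maximum flow: 14
Minimum cut: (2,3), (10,11)
Partition: S = [0, 1, 2, 8, 9, 10], T = [3, 4, 5, 6, 7, 11]

Max-flow min-cut theorem verified: both equal 14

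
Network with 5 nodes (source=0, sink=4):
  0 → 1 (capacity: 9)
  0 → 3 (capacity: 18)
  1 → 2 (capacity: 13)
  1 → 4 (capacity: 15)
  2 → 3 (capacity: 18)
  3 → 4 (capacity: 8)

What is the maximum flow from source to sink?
Maximum flow = 17

Max flow: 17

Flow assignment:
  0 → 1: 9/9
  0 → 3: 8/18
  1 → 4: 9/15
  3 → 4: 8/8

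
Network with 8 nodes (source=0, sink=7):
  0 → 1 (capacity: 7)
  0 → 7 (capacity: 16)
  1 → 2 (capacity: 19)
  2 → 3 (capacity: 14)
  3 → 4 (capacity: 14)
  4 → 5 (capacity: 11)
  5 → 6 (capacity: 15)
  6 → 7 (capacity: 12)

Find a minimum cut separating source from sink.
Min cut value = 23, edges: (0,1), (0,7)

Min cut value: 23
Partition: S = [0], T = [1, 2, 3, 4, 5, 6, 7]
Cut edges: (0,1), (0,7)

By max-flow min-cut theorem, max flow = min cut = 23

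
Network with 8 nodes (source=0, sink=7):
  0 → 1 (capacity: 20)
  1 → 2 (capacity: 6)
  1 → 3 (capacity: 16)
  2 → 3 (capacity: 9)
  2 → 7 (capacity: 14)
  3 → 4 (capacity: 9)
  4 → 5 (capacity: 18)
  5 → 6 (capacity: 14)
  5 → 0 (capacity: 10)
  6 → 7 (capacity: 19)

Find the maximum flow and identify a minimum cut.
Max flow = 15, Min cut edges: (1,2), (3,4)

Maximum flow: 15
Minimum cut: (1,2), (3,4)
Partition: S = [0, 1, 3], T = [2, 4, 5, 6, 7]

Max-flow min-cut theorem verified: both equal 15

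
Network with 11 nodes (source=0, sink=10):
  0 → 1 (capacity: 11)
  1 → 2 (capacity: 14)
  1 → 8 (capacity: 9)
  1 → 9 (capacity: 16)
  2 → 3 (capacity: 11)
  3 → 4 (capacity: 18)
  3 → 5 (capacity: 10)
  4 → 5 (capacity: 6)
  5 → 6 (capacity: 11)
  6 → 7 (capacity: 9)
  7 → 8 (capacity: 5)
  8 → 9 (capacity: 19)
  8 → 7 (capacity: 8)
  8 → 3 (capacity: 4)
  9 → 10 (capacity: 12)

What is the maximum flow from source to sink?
Maximum flow = 11

Max flow: 11

Flow assignment:
  0 → 1: 11/11
  1 → 9: 11/16
  9 → 10: 11/12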